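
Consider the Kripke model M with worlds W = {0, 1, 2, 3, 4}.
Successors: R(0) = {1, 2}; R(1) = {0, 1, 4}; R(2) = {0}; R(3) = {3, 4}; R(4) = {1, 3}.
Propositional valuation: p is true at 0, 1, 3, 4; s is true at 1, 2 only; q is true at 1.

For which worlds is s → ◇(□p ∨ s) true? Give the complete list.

0, 1, 3, 4

Recall that □ψ holds at a world iff ψ holds at every accessible world, and ◇ψ holds iff ψ holds at some accessible world.
Let φ = s → ◇(□p ∨ s). Evaluate φ at each world:
  0 (successors {1, 2}): φ is true.
  1 (successors {0, 1, 4}): φ is true.
  2 (successors {0}): φ is false.
  3 (successors {3, 4}): φ is true.
  4 (successors {1, 3}): φ is true.
For instance, at 4:
  At 4: s is false, ◇(□p ∨ s) is true, so s → ◇(□p ∨ s) is true.
    At 4: ◇(□p ∨ s) requires □p ∨ s at some successor in {1, 3}.
      □p ∨ s holds at 1, so ◇(□p ∨ s) is true at 4.
Satisfying worlds: {0, 1, 3, 4}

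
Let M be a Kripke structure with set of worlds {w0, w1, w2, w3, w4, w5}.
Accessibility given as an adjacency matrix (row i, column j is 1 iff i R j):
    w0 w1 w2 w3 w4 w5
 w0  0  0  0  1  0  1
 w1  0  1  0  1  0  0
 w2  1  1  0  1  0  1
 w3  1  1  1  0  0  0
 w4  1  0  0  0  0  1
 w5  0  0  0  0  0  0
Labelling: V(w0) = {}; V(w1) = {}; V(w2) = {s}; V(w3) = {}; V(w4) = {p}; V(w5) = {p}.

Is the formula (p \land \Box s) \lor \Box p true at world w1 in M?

No

At w1: p \land \Box s is false, \Box p is false, so (p \land \Box s) \lor \Box p is false.
  At w1: p is false, \Box s is false, so p \land \Box s is false.
    At w1: \Box s requires s at every successor {w1, w3}.
      s fails at w1, so \Box s is false at w1.
  At w1: \Box p requires p at every successor {w1, w3}.
    p fails at w1, so \Box p is false at w1.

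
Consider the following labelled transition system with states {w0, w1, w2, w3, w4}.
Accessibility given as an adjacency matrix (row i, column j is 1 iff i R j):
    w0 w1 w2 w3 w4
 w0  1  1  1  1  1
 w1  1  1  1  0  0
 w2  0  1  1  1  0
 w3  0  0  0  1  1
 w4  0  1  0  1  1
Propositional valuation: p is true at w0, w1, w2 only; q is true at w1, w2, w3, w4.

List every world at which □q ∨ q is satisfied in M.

w1, w2, w3, w4

Let φ = □q ∨ q. Evaluate φ at each world:
  w0 (successors {w0, w1, w2, w3, w4}): φ is false.
  w1 (successors {w0, w1, w2}): φ is true.
  w2 (successors {w1, w2, w3}): φ is true.
  w3 (successors {w3, w4}): φ is true.
  w4 (successors {w1, w3, w4}): φ is true.
For instance, at w0:
  At w0: □q is false, q is false, so □q ∨ q is false.
    At w0: □q requires q at every successor {w0, w1, w2, w3, w4}.
      q fails at w0, so □q is false at w0.
Satisfying worlds: {w1, w2, w3, w4}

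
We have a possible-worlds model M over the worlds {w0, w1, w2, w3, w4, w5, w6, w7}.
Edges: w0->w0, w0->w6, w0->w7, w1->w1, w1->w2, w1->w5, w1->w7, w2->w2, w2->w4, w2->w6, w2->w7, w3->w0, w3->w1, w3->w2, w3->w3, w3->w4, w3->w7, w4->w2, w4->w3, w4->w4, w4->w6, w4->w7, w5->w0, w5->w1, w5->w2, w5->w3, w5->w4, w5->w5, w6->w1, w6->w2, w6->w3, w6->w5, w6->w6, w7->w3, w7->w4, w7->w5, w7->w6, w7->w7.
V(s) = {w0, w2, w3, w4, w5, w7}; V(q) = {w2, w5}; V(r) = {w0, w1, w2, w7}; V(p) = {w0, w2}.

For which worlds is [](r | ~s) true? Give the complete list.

Recall that []ψ holds at a world iff ψ holds at every accessible world, and <>ψ holds iff ψ holds at some accessible world.
Let φ = [](r | ~s). Evaluate φ at each world:
  w0 (successors {w0, w6, w7}): φ is true.
  w1 (successors {w1, w2, w5, w7}): φ is false.
  w2 (successors {w2, w4, w6, w7}): φ is false.
  w3 (successors {w0, w1, w2, w3, w4, w7}): φ is false.
  w4 (successors {w2, w3, w4, w6, w7}): φ is false.
  w5 (successors {w0, w1, w2, w3, w4, w5}): φ is false.
  w6 (successors {w1, w2, w3, w5, w6}): φ is false.
  w7 (successors {w3, w4, w5, w6, w7}): φ is false.
For instance, at w5:
  At w5: [](r | ~s) requires r | ~s at every successor {w0, w1, w2, w3, w4, w5}.
    r | ~s fails at w3, so [](r | ~s) is false at w5.
Satisfying worlds: {w0}

w0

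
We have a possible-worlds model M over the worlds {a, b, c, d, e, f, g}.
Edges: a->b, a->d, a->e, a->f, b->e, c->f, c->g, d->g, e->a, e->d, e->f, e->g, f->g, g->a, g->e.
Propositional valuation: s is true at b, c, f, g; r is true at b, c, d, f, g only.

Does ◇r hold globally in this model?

Let φ = ◇r. Evaluate φ at each world:
  a (successors {b, d, e, f}): φ is true.
  b (successors {e}): φ is false.
  c (successors {f, g}): φ is true.
  d (successors {g}): φ is true.
  e (successors {a, d, f, g}): φ is true.
  f (successors {g}): φ is true.
  g (successors {a, e}): φ is false.
Detail at b (counterexample):
  At b: ◇r requires r at some successor in {e}.
    At e: r is false.
  So ◇r is false at b.

No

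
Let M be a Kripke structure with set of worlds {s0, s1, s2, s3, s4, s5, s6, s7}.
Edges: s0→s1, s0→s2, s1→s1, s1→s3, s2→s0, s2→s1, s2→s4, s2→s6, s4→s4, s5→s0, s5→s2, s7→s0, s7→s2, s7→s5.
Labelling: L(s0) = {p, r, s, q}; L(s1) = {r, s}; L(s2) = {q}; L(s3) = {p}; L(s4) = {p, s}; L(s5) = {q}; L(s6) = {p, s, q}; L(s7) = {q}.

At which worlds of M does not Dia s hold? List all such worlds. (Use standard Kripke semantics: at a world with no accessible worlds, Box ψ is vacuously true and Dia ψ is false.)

Let φ = not Dia s. Evaluate φ at each world:
  s0 (successors {s1, s2}): φ is false.
  s1 (successors {s1, s3}): φ is false.
  s2 (successors {s0, s1, s4, s6}): φ is false.
  s3 (successors ∅): φ is true.
  s4 (successors {s4}): φ is false.
  s5 (successors {s0, s2}): φ is false.
  s6 (successors ∅): φ is true.
  s7 (successors {s0, s2, s5}): φ is false.
For instance, at s7:
  At s7: Dia s is true, so not Dia s is false.
    At s7: Dia s requires s at some successor in {s0, s2, s5}.
      s holds at s0, so Dia s is true at s7.
Satisfying worlds: {s3, s6}

s3, s6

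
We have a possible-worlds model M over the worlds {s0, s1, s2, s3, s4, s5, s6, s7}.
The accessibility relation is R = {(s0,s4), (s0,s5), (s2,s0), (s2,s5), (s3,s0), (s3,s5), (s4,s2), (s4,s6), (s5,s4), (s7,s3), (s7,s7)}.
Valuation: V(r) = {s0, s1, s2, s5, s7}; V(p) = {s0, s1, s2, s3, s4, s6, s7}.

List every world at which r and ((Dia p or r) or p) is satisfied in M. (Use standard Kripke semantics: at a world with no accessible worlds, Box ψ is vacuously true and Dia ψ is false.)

Recall that Dia ψ holds at a world iff ψ holds at some accessible world.
Let φ = r and ((Dia p or r) or p). Evaluate φ at each world:
  s0 (successors {s4, s5}): φ is true.
  s1 (successors ∅): φ is true.
  s2 (successors {s0, s5}): φ is true.
  s3 (successors {s0, s5}): φ is false.
  s4 (successors {s2, s6}): φ is false.
  s5 (successors {s4}): φ is true.
  s6 (successors ∅): φ is false.
  s7 (successors {s3, s7}): φ is true.
For instance, at s3:
  At s3: r is false, (Dia p or r) or p is true, so r and ((Dia p or r) or p) is false.
    At s3: Dia p or r is true, p is true, so (Dia p or r) or p is true.
      At s3: Dia p is true, r is false, so Dia p or r is true.
Satisfying worlds: {s0, s1, s2, s5, s7}

s0, s1, s2, s5, s7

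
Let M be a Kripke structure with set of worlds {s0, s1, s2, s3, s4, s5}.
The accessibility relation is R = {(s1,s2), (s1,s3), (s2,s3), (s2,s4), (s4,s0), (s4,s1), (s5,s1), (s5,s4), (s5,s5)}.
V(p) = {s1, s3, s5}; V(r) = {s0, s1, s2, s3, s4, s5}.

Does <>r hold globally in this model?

No

Let φ = <>r. Evaluate φ at each world:
  s0 (successors ∅): φ is false.
  s1 (successors {s2, s3}): φ is true.
  s2 (successors {s3, s4}): φ is true.
  s3 (successors ∅): φ is false.
  s4 (successors {s0, s1}): φ is true.
  s5 (successors {s1, s4, s5}): φ is true.
Detail at s0 (counterexample):
  At s0: no accessible worlds, so <>r is false.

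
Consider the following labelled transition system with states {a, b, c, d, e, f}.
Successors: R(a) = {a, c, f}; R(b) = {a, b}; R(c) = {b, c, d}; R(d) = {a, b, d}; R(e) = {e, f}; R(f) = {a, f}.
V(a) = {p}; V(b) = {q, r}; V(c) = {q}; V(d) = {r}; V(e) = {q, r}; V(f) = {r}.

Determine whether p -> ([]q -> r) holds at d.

At d: p is false, []q -> r is true, so p -> ([]q -> r) is true.
  At d: []q is false, r is true, so []q -> r is true.
    At d: []q requires q at every successor {a, b, d}.
      q fails at a, so []q is false at d.

Yes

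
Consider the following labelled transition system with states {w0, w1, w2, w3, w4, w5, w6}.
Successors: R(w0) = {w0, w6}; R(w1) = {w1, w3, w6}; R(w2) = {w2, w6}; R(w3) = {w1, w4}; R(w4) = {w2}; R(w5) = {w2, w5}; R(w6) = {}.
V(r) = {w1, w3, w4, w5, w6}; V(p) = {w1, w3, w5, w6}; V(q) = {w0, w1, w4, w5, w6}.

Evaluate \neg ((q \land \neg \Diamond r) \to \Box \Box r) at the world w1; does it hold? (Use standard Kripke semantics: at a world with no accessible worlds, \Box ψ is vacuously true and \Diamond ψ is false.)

No

Recall that \Box ψ holds at a world iff ψ holds at every accessible world, and \Diamond ψ holds iff ψ holds at some accessible world.
At w1: (q \land \neg \Diamond r) \to \Box \Box r is true, so \neg ((q \land \neg \Diamond r) \to \Box \Box r) is false.
  At w1: q \land \neg \Diamond r is false, \Box \Box r is true, so (q \land \neg \Diamond r) \to \Box \Box r is true.
    At w1: q is true, \neg \Diamond r is false, so q \land \neg \Diamond r is false.
      At w1: \Diamond r is true, so \neg \Diamond r is false.
    At w1: \Box \Box r requires \Box r at every successor {w1, w3, w6}.
      At w1: \Box r is true.
      At w3: \Box r is true.
      At w6: \Box r is true.
    So \Box \Box r is true at w1.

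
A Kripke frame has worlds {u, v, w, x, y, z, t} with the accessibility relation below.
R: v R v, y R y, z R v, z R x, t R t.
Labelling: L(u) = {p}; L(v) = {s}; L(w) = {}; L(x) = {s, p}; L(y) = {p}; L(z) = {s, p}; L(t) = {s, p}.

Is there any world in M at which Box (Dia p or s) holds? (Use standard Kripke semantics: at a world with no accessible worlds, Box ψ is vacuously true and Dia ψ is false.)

Let φ = Box (Dia p or s). Evaluate φ at each world:
  u (successors ∅): φ is true.
  v (successors {v}): φ is true.
  w (successors ∅): φ is true.
  x (successors ∅): φ is true.
  y (successors {y}): φ is true.
  z (successors {v, x}): φ is true.
  t (successors {t}): φ is true.
Detail at u (witness):
  At u: no accessible worlds, so Box (Dia p or s) holds vacuously.

Yes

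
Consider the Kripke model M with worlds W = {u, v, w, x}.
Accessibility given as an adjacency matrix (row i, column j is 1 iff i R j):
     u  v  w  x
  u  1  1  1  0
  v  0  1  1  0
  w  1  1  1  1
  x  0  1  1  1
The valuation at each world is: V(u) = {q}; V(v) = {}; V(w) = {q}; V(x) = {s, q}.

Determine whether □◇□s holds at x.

At x: □◇□s requires ◇□s at every successor {v, w, x}.
  ◇□s fails at v, so □◇□s is false at x.
    At v: ◇□s requires □s at some successor in {v, w}.
      At v: □s is false.
      At w: □s is false.
    So ◇□s is false at v.

No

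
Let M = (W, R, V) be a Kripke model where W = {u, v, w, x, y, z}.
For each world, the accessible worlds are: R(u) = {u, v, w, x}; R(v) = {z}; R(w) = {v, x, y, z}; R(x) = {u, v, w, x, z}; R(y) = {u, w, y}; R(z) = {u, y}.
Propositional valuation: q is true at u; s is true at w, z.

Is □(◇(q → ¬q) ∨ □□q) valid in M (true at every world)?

Let φ = □(◇(q → ¬q) ∨ □□q). Evaluate φ at each world:
  u (successors {u, v, w, x}): φ is true.
  v (successors {z}): φ is true.
  w (successors {v, x, y, z}): φ is true.
  x (successors {u, v, w, x, z}): φ is true.
  y (successors {u, w, y}): φ is true.
  z (successors {u, y}): φ is true.
For instance, at v:
  At v: □(◇(q → ¬q) ∨ □□q) requires ◇(q → ¬q) ∨ □□q at every successor {z}.
      At z: ◇(q → ¬q) is true, □□q is false, so ◇(q → ¬q) ∨ □□q is true.
  So □(◇(q → ¬q) ∨ □□q) is true at v.

Yes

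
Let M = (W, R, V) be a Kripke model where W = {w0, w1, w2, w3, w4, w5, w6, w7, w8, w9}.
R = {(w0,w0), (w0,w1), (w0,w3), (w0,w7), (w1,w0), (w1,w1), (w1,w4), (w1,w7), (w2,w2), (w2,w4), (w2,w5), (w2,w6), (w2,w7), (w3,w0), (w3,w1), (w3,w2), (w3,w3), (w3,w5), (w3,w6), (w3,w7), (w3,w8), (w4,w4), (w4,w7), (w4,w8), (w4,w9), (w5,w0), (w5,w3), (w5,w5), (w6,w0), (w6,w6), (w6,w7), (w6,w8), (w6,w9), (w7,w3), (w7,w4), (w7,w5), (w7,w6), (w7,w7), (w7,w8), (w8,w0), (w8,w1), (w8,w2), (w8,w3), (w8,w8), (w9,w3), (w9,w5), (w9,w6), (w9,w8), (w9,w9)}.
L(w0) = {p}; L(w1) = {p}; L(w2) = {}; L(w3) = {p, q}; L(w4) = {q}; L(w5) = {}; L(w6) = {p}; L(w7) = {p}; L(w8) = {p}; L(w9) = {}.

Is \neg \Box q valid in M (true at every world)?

Recall that \Box ψ holds at a world iff ψ holds at every accessible world, and \Diamond ψ holds iff ψ holds at some accessible world.
Let φ = \neg \Box q. Evaluate φ at each world:
  w0 (successors {w0, w1, w3, w7}): φ is true.
  w1 (successors {w0, w1, w4, w7}): φ is true.
  w2 (successors {w2, w4, w5, w6, w7}): φ is true.
  w3 (successors {w0, w1, w2, w3, w5, w6, w7, w8}): φ is true.
  w4 (successors {w4, w7, w8, w9}): φ is true.
  w5 (successors {w0, w3, w5}): φ is true.
  w6 (successors {w0, w6, w7, w8, w9}): φ is true.
  w7 (successors {w3, w4, w5, w6, w7, w8}): φ is true.
  w8 (successors {w0, w1, w2, w3, w8}): φ is true.
  w9 (successors {w3, w5, w6, w8, w9}): φ is true.
For instance, at w3:
  At w3: \Box q is false, so \neg \Box q is true.
    At w3: \Box q requires q at every successor {w0, w1, w2, w3, w5, w6, w7, w8}.
      q fails at w0, so \Box q is false at w3.

Yes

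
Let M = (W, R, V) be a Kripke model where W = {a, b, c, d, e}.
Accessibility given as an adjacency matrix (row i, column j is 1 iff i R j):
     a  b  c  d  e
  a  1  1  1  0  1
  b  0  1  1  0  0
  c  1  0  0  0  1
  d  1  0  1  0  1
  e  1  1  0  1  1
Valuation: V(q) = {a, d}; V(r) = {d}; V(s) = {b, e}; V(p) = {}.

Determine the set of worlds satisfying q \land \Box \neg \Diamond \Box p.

Let φ = q \land \Box \neg \Diamond \Box p. Evaluate φ at each world:
  a (successors {a, b, c, e}): φ is true.
  b (successors {b, c}): φ is false.
  c (successors {a, e}): φ is false.
  d (successors {a, c, e}): φ is true.
  e (successors {a, b, d, e}): φ is false.
For instance, at e:
  At e: q is false, \Box \neg \Diamond \Box p is true, so q \land \Box \neg \Diamond \Box p is false.
    At e: \Box \neg \Diamond \Box p requires \neg \Diamond \Box p at every successor {a, b, d, e}.
      At a: \neg \Diamond \Box p is true.
      At b: \neg \Diamond \Box p is true.
      At d: \neg \Diamond \Box p is true.
      At e: \neg \Diamond \Box p is true.
    So \Box \neg \Diamond \Box p is true at e.
Satisfying worlds: {a, d}

a, d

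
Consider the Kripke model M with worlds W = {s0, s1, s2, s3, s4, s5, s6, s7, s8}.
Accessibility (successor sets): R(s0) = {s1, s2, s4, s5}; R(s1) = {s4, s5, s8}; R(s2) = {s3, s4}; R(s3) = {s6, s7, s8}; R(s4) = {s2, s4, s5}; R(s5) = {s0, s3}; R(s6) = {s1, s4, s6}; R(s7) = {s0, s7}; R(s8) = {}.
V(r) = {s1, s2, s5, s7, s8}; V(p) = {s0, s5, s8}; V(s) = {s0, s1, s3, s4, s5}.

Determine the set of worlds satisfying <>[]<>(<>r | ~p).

s0, s1, s2, s3, s4, s5, s6, s7

Let φ = <>[]<>(<>r | ~p). Evaluate φ at each world:
  s0 (successors {s1, s2, s4, s5}): φ is true.
  s1 (successors {s4, s5, s8}): φ is true.
  s2 (successors {s3, s4}): φ is true.
  s3 (successors {s6, s7, s8}): φ is true.
  s4 (successors {s2, s4, s5}): φ is true.
  s5 (successors {s0, s3}): φ is true.
  s6 (successors {s1, s4, s6}): φ is true.
  s7 (successors {s0, s7}): φ is true.
  s8 (successors ∅): φ is false.
For instance, at s1:
  At s1: <>[]<>(<>r | ~p) requires []<>(<>r | ~p) at some successor in {s4, s5, s8}.
    []<>(<>r | ~p) holds at s4, so <>[]<>(<>r | ~p) is true at s1.
      At s4: []<>(<>r | ~p) requires <>(<>r | ~p) at every successor {s2, s4, s5}.
        At s2: <>(<>r | ~p) is true.
        At s4: <>(<>r | ~p) is true.
        At s5: <>(<>r | ~p) is true.
      So []<>(<>r | ~p) is true at s4.
Satisfying worlds: {s0, s1, s2, s3, s4, s5, s6, s7}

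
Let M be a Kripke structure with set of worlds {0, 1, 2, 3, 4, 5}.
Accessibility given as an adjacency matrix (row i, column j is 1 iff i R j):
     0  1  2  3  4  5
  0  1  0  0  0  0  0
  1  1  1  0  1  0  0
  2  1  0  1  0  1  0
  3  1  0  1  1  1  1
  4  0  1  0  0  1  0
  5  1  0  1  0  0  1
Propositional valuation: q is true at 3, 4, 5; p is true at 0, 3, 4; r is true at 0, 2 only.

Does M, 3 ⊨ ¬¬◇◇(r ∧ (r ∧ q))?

Recall that ◇ψ holds at a world iff ψ holds at some accessible world.
At 3: ¬◇◇(r ∧ (r ∧ q)) is true, so ¬¬◇◇(r ∧ (r ∧ q)) is false.
  At 3: ◇◇(r ∧ (r ∧ q)) is false, so ¬◇◇(r ∧ (r ∧ q)) is true.
    At 3: ◇◇(r ∧ (r ∧ q)) requires ◇(r ∧ (r ∧ q)) at some successor in {0, 2, 3, 4, 5}.
      At 0: ◇(r ∧ (r ∧ q)) is false.
      At 2: ◇(r ∧ (r ∧ q)) is false.
      At 3: ◇(r ∧ (r ∧ q)) is false.
      At 4: ◇(r ∧ (r ∧ q)) is false.
      At 5: ◇(r ∧ (r ∧ q)) is false.
    So ◇◇(r ∧ (r ∧ q)) is false at 3.

No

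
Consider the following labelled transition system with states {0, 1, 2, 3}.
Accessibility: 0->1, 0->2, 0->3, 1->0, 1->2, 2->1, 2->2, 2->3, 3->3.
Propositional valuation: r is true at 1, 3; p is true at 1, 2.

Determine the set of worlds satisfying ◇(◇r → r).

Recall that ◇ψ holds at a world iff ψ holds at some accessible world.
Let φ = ◇(◇r → r). Evaluate φ at each world:
  0 (successors {1, 2, 3}): φ is true.
  1 (successors {0, 2}): φ is false.
  2 (successors {1, 2, 3}): φ is true.
  3 (successors {3}): φ is true.
For instance, at 2:
  At 2: ◇(◇r → r) requires ◇r → r at some successor in {1, 2, 3}.
    ◇r → r holds at 1, so ◇(◇r → r) is true at 2.
      At 1: ◇r is false, r is true, so ◇r → r is true.
Satisfying worlds: {0, 2, 3}

0, 2, 3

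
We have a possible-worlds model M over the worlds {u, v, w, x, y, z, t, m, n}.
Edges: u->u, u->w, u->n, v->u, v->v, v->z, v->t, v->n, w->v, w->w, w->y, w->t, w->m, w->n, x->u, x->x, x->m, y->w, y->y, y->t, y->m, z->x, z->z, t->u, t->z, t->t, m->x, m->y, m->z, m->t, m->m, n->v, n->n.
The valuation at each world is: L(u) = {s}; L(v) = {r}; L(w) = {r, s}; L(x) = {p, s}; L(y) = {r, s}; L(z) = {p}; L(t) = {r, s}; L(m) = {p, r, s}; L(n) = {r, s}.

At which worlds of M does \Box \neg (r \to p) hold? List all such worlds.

Recall that \Box ψ holds at a world iff ψ holds at every accessible world, and \Diamond ψ holds iff ψ holds at some accessible world.
Let φ = \Box \neg (r \to p). Evaluate φ at each world:
  u (successors {u, w, n}): φ is false.
  v (successors {u, v, z, t, n}): φ is false.
  w (successors {v, w, y, t, m, n}): φ is false.
  x (successors {u, x, m}): φ is false.
  y (successors {w, y, t, m}): φ is false.
  z (successors {x, z}): φ is false.
  t (successors {u, z, t}): φ is false.
  m (successors {x, y, z, t, m}): φ is false.
  n (successors {v, n}): φ is true.
For instance, at w:
  At w: \Box \neg (r \to p) requires \neg (r \to p) at every successor {v, w, y, t, m, n}.
    \neg (r \to p) fails at m, so \Box \neg (r \to p) is false at w.
Satisfying worlds: {n}

n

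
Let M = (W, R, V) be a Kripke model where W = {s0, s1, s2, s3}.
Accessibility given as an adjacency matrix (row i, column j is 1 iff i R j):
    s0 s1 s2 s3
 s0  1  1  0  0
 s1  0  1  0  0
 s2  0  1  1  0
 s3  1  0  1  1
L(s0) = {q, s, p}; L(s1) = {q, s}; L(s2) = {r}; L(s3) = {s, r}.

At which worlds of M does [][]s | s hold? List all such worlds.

s0, s1, s3

Recall that []ψ holds at a world iff ψ holds at every accessible world, and <>ψ holds iff ψ holds at some accessible world.
Let φ = [][]s | s. Evaluate φ at each world:
  s0 (successors {s0, s1}): φ is true.
  s1 (successors {s1}): φ is true.
  s2 (successors {s1, s2}): φ is false.
  s3 (successors {s0, s2, s3}): φ is true.
For instance, at s0:
  At s0: [][]s is true, s is true, so [][]s | s is true.
    At s0: [][]s requires []s at every successor {s0, s1}.
      At s0: []s is true.
      At s1: []s is true.
    So [][]s is true at s0.
Satisfying worlds: {s0, s1, s3}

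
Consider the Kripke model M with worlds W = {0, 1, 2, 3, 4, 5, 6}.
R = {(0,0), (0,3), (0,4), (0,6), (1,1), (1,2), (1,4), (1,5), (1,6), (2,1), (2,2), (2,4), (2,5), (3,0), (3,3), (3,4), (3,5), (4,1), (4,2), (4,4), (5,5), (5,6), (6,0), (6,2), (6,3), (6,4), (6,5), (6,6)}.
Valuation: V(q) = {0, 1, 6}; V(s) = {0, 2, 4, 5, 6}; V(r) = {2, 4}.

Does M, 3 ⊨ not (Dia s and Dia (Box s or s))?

No

Recall that Box ψ holds at a world iff ψ holds at every accessible world, and Dia ψ holds iff ψ holds at some accessible world.
At 3: Dia s and Dia (Box s or s) is true, so not (Dia s and Dia (Box s or s)) is false.
  At 3: Dia s is true, Dia (Box s or s) is true, so Dia s and Dia (Box s or s) is true.
    At 3: Dia s requires s at some successor in {0, 3, 4, 5}.
      s holds at 0, so Dia s is true at 3.
    At 3: Dia (Box s or s) requires Box s or s at some successor in {0, 3, 4, 5}.
      Box s or s holds at 0, so Dia (Box s or s) is true at 3.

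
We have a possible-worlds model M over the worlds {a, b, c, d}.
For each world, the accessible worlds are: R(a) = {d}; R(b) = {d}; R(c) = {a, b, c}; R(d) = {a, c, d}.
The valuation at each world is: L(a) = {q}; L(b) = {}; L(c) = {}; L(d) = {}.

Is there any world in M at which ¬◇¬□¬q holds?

No

Let φ = ¬◇¬□¬q. Evaluate φ at each world:
  a (successors {d}): φ is false.
  b (successors {d}): φ is false.
  c (successors {a, b, c}): φ is false.
  d (successors {a, c, d}): φ is false.
For instance, at a:
  At a: ◇¬□¬q is true, so ¬◇¬□¬q is false.
    At a: ◇¬□¬q requires ¬□¬q at some successor in {d}.
      ¬□¬q holds at d, so ◇¬□¬q is true at a.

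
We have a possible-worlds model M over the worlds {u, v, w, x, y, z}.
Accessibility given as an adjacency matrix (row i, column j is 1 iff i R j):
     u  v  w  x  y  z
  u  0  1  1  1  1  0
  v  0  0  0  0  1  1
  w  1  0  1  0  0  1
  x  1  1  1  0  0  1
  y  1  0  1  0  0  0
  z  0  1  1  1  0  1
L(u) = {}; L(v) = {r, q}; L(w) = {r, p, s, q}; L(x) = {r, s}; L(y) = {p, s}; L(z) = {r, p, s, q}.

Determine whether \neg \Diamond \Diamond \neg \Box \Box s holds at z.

Recall that \Box ψ holds at a world iff ψ holds at every accessible world, and \Diamond ψ holds iff ψ holds at some accessible world.
At z: \Diamond \Diamond \neg \Box \Box s is true, so \neg \Diamond \Diamond \neg \Box \Box s is false.
  At z: \Diamond \Diamond \neg \Box \Box s requires \Diamond \neg \Box \Box s at some successor in {v, w, x, z}.
    \Diamond \neg \Box \Box s holds at v, so \Diamond \Diamond \neg \Box \Box s is true at z.
      At v: \Diamond \neg \Box \Box s requires \neg \Box \Box s at some successor in {y, z}.
        \neg \Box \Box s holds at y, so \Diamond \neg \Box \Box s is true at v.

No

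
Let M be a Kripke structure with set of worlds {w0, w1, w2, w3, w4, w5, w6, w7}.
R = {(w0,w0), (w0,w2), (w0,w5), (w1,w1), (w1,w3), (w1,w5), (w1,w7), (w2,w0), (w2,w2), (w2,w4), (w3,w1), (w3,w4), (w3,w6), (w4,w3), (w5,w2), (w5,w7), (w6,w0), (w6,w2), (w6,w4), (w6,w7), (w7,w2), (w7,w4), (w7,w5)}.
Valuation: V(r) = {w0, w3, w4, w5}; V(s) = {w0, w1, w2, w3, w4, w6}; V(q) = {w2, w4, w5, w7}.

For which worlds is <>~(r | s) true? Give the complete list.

Let φ = <>~(r | s). Evaluate φ at each world:
  w0 (successors {w0, w2, w5}): φ is false.
  w1 (successors {w1, w3, w5, w7}): φ is true.
  w2 (successors {w0, w2, w4}): φ is false.
  w3 (successors {w1, w4, w6}): φ is false.
  w4 (successors {w3}): φ is false.
  w5 (successors {w2, w7}): φ is true.
  w6 (successors {w0, w2, w4, w7}): φ is true.
  w7 (successors {w2, w4, w5}): φ is false.
For instance, at w7:
  At w7: <>~(r | s) requires ~(r | s) at some successor in {w2, w4, w5}.
    At w2: ~(r | s) is false.
    At w4: ~(r | s) is false.
    At w5: ~(r | s) is false.
  So <>~(r | s) is false at w7.
Satisfying worlds: {w1, w5, w6}

w1, w5, w6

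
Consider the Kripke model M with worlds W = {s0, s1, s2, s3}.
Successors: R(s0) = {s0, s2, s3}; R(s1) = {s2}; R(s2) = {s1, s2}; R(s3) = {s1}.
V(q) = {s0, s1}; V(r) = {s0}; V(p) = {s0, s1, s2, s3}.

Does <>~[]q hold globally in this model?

Let φ = <>~[]q. Evaluate φ at each world:
  s0 (successors {s0, s2, s3}): φ is true.
  s1 (successors {s2}): φ is true.
  s2 (successors {s1, s2}): φ is true.
  s3 (successors {s1}): φ is true.
For instance, at s2:
  At s2: <>~[]q requires ~[]q at some successor in {s1, s2}.
    ~[]q holds at s1, so <>~[]q is true at s2.
      At s1: []q is false, so ~[]q is true.

Yes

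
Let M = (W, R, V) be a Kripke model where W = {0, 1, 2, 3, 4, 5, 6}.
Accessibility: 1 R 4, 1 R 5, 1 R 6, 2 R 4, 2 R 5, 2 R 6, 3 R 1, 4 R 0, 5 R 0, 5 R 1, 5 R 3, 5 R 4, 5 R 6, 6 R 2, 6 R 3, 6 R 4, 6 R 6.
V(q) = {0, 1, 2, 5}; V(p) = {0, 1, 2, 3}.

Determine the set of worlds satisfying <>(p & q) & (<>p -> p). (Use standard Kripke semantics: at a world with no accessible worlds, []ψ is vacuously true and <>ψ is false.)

Let φ = <>(p & q) & (<>p -> p). Evaluate φ at each world:
  0 (successors ∅): φ is false.
  1 (successors {4, 5, 6}): φ is false.
  2 (successors {4, 5, 6}): φ is false.
  3 (successors {1}): φ is true.
  4 (successors {0}): φ is false.
  5 (successors {0, 1, 3, 4, 6}): φ is false.
  6 (successors {2, 3, 4, 6}): φ is false.
For instance, at 6:
  At 6: <>(p & q) is true, <>p -> p is false, so <>(p & q) & (<>p -> p) is false.
    At 6: <>(p & q) requires p & q at some successor in {2, 3, 4, 6}.
      p & q holds at 2, so <>(p & q) is true at 6.
    At 6: <>p is true, p is false, so <>p -> p is false.
      At 6: <>p requires p at some successor in {2, 3, 4, 6}.
        p holds at 2, so <>p is true at 6.
Satisfying worlds: {3}

3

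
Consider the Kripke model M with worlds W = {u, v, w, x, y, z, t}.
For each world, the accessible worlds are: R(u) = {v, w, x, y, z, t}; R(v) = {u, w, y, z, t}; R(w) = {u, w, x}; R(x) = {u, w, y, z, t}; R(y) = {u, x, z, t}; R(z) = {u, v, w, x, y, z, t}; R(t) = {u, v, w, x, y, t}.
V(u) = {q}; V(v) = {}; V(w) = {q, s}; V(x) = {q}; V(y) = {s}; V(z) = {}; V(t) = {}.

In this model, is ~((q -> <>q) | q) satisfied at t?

No

At t: (q -> <>q) | q is true, so ~((q -> <>q) | q) is false.
  At t: q -> <>q is true, q is false, so (q -> <>q) | q is true.
    At t: q is false, <>q is true, so q -> <>q is true.
      At t: <>q requires q at some successor in {u, v, w, x, y, t}.
        q holds at u, so <>q is true at t.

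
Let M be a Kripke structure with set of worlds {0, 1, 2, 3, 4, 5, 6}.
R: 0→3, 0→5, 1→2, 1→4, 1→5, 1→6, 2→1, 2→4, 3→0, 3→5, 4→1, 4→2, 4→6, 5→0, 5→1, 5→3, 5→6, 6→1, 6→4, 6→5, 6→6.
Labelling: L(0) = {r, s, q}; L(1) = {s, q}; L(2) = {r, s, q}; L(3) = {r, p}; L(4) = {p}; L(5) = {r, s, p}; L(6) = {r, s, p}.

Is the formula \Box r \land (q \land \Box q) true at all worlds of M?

Let φ = \Box r \land (q \land \Box q). Evaluate φ at each world:
  0 (successors {3, 5}): φ is false.
  1 (successors {2, 4, 5, 6}): φ is false.
  2 (successors {1, 4}): φ is false.
  3 (successors {0, 5}): φ is false.
  4 (successors {1, 2, 6}): φ is false.
  5 (successors {0, 1, 3, 6}): φ is false.
  6 (successors {1, 4, 5, 6}): φ is false.
Detail at 0 (counterexample):
  At 0: \Box r is true, q \land \Box q is false, so \Box r \land (q \land \Box q) is false.
    At 0: \Box r requires r at every successor {3, 5}.
      At 3: r is true.
      At 5: r is true.
    So \Box r is true at 0.
    At 0: q is true, \Box q is false, so q \land \Box q is false.
      At 0: \Box q requires q at every successor {3, 5}.
        q fails at 3, so \Box q is false at 0.

No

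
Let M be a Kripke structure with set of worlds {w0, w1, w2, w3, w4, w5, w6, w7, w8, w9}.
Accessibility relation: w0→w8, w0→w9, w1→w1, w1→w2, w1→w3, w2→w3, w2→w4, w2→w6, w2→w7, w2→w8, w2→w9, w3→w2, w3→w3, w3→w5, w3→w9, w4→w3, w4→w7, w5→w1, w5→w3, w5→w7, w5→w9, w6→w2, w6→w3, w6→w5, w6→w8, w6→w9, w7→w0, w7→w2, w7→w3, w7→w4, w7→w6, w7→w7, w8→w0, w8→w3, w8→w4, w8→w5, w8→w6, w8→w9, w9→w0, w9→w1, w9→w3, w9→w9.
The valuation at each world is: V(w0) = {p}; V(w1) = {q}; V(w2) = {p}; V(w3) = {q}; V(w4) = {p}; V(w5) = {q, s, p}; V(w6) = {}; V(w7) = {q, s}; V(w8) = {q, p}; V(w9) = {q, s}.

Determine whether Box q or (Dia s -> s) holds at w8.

No

At w8: Box q is false, Dia s -> s is false, so Box q or (Dia s -> s) is false.
  At w8: Box q requires q at every successor {w0, w3, w4, w5, w6, w9}.
    q fails at w0, so Box q is false at w8.
  At w8: Dia s is true, s is false, so Dia s -> s is false.
    At w8: Dia s requires s at some successor in {w0, w3, w4, w5, w6, w9}.
      s holds at w5, so Dia s is true at w8.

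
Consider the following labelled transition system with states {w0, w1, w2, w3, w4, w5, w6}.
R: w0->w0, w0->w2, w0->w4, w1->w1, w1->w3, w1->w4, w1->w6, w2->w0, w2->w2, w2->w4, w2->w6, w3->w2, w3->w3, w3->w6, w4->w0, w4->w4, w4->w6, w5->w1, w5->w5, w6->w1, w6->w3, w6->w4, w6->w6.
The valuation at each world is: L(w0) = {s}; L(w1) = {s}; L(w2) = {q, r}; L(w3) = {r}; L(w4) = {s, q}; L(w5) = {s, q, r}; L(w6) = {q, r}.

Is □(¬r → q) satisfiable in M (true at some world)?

Yes

Let φ = □(¬r → q). Evaluate φ at each world:
  w0 (successors {w0, w2, w4}): φ is false.
  w1 (successors {w1, w3, w4, w6}): φ is false.
  w2 (successors {w0, w2, w4, w6}): φ is false.
  w3 (successors {w2, w3, w6}): φ is true.
  w4 (successors {w0, w4, w6}): φ is false.
  w5 (successors {w1, w5}): φ is false.
  w6 (successors {w1, w3, w4, w6}): φ is false.
Detail at w3 (witness):
  At w3: □(¬r → q) requires ¬r → q at every successor {w2, w3, w6}.
    At w2: ¬r → q is true.
    At w3: ¬r → q is true.
    At w6: ¬r → q is true.
  So □(¬r → q) is true at w3.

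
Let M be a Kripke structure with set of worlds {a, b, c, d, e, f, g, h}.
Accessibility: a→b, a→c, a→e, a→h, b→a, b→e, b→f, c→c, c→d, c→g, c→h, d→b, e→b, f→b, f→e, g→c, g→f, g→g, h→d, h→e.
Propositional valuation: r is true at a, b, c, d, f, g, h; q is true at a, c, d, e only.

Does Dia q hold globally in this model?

No

Let φ = Dia q. Evaluate φ at each world:
  a (successors {b, c, e, h}): φ is true.
  b (successors {a, e, f}): φ is true.
  c (successors {c, d, g, h}): φ is true.
  d (successors {b}): φ is false.
  e (successors {b}): φ is false.
  f (successors {b, e}): φ is true.
  g (successors {c, f, g}): φ is true.
  h (successors {d, e}): φ is true.
Detail at d (counterexample):
  At d: Dia q requires q at some successor in {b}.
    At b: q is false.
  So Dia q is false at d.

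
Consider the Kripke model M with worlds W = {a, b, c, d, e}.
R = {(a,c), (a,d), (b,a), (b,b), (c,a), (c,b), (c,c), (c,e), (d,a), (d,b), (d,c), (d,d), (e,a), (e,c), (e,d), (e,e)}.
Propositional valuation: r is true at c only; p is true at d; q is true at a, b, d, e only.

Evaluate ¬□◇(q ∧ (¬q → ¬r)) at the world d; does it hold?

No

At d: □◇(q ∧ (¬q → ¬r)) is true, so ¬□◇(q ∧ (¬q → ¬r)) is false.
  At d: □◇(q ∧ (¬q → ¬r)) requires ◇(q ∧ (¬q → ¬r)) at every successor {a, b, c, d}.
    At a: ◇(q ∧ (¬q → ¬r)) is true.
    At b: ◇(q ∧ (¬q → ¬r)) is true.
    At c: ◇(q ∧ (¬q → ¬r)) is true.
    At d: ◇(q ∧ (¬q → ¬r)) is true.
  So □◇(q ∧ (¬q → ¬r)) is true at d.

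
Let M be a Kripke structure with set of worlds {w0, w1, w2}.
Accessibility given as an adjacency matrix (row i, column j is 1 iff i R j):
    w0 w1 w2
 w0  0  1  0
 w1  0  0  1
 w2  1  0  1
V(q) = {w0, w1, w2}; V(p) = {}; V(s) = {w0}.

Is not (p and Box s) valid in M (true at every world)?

Let φ = not (p and Box s). Evaluate φ at each world:
  w0 (successors {w1}): φ is true.
  w1 (successors {w2}): φ is true.
  w2 (successors {w0, w2}): φ is true.
For instance, at w1:
  At w1: p and Box s is false, so not (p and Box s) is true.
    At w1: p is false, Box s is false, so p and Box s is false.
      At w1: Box s requires s at every successor {w2}.
        s fails at w2, so Box s is false at w1.

Yes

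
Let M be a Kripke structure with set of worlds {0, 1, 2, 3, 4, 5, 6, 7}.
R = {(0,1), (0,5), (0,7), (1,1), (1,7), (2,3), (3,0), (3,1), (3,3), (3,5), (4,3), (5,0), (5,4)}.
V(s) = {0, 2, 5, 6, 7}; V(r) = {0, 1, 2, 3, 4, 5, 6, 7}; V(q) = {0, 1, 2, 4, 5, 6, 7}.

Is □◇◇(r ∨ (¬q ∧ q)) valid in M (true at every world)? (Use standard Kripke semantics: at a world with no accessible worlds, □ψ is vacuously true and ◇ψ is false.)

Let φ = □◇◇(r ∨ (¬q ∧ q)). Evaluate φ at each world:
  0 (successors {1, 5, 7}): φ is false.
  1 (successors {1, 7}): φ is false.
  2 (successors {3}): φ is true.
  3 (successors {0, 1, 3, 5}): φ is true.
  4 (successors {3}): φ is true.
  5 (successors {0, 4}): φ is true.
  6 (successors ∅): φ is true.
  7 (successors ∅): φ is true.
Detail at 0 (counterexample):
  At 0: □◇◇(r ∨ (¬q ∧ q)) requires ◇◇(r ∨ (¬q ∧ q)) at every successor {1, 5, 7}.
    ◇◇(r ∨ (¬q ∧ q)) fails at 7, so □◇◇(r ∨ (¬q ∧ q)) is false at 0.
      At 7: no accessible worlds, so ◇◇(r ∨ (¬q ∧ q)) is false.

No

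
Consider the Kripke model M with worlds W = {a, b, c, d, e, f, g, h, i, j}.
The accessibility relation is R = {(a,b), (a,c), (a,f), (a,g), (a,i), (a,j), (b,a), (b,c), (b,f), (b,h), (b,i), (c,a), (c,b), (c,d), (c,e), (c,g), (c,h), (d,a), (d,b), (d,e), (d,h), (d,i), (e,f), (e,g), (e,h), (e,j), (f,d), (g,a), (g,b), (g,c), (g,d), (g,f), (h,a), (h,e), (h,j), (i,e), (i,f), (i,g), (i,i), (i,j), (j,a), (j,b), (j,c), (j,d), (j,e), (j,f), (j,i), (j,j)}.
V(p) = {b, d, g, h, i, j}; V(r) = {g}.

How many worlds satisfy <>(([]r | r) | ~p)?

Recall that []ψ holds at a world iff ψ holds at every accessible world, and <>ψ holds iff ψ holds at some accessible world.
Let φ = <>(([]r | r) | ~p). Evaluate φ at each world:
  a (successors {b, c, f, g, i, j}): φ is true.
  b (successors {a, c, f, h, i}): φ is true.
  c (successors {a, b, d, e, g, h}): φ is true.
  d (successors {a, b, e, h, i}): φ is true.
  e (successors {f, g, h, j}): φ is true.
  f (successors {d}): φ is false.
  g (successors {a, b, c, d, f}): φ is true.
  h (successors {a, e, j}): φ is true.
  i (successors {e, f, g, i, j}): φ is true.
  j (successors {a, b, c, d, e, f, i, j}): φ is true.
For instance, at e:
  At e: <>(([]r | r) | ~p) requires ([]r | r) | ~p at some successor in {f, g, h, j}.
    ([]r | r) | ~p holds at f, so <>(([]r | r) | ~p) is true at e.
      At f: []r | r is false, ~p is true, so ([]r | r) | ~p is true.
Satisfying worlds: {a, b, c, d, e, g, h, i, j}

9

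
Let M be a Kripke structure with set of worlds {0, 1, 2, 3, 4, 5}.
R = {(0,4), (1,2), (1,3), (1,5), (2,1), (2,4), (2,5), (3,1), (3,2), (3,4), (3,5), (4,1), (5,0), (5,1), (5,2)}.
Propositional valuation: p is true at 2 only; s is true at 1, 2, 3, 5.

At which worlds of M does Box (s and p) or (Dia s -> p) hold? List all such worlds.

Let φ = Box (s and p) or (Dia s -> p). Evaluate φ at each world:
  0 (successors {4}): φ is true.
  1 (successors {2, 3, 5}): φ is false.
  2 (successors {1, 4, 5}): φ is true.
  3 (successors {1, 2, 4, 5}): φ is false.
  4 (successors {1}): φ is false.
  5 (successors {0, 1, 2}): φ is false.
For instance, at 2:
  At 2: Box (s and p) is false, Dia s -> p is true, so Box (s and p) or (Dia s -> p) is true.
    At 2: Box (s and p) requires s and p at every successor {1, 4, 5}.
      s and p fails at 1, so Box (s and p) is false at 2.
    At 2: Dia s is true, p is true, so Dia s -> p is true.
      At 2: Dia s requires s at some successor in {1, 4, 5}.
        s holds at 1, so Dia s is true at 2.
Satisfying worlds: {0, 2}

0, 2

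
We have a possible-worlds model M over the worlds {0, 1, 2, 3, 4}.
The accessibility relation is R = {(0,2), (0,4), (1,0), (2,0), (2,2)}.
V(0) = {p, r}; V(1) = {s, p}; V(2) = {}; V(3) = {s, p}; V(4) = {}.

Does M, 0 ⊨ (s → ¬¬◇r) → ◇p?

No

Recall that ◇ψ holds at a world iff ψ holds at some accessible world.
At 0: s → ¬¬◇r is true, ◇p is false, so (s → ¬¬◇r) → ◇p is false.
  At 0: s is false, ¬¬◇r is false, so s → ¬¬◇r is true.
    At 0: ¬◇r is true, so ¬¬◇r is false.
      At 0: ◇r is false, so ¬◇r is true.
  At 0: ◇p requires p at some successor in {2, 4}.
    At 2: p is false.
    At 4: p is false.
  So ◇p is false at 0.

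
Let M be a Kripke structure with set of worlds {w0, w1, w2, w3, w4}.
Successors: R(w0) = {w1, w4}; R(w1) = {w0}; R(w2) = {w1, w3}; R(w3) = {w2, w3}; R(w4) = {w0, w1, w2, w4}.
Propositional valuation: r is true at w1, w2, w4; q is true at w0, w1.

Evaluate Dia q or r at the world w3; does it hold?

Recall that Dia ψ holds at a world iff ψ holds at some accessible world.
At w3: Dia q is false, r is false, so Dia q or r is false.
  At w3: Dia q requires q at some successor in {w2, w3}.
    At w2: q is false.
    At w3: q is false.
  So Dia q is false at w3.

No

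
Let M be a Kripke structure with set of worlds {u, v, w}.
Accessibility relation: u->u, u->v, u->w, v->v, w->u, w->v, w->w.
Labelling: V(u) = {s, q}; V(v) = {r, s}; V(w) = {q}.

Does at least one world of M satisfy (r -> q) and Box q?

No

Recall that Box ψ holds at a world iff ψ holds at every accessible world, and Dia ψ holds iff ψ holds at some accessible world.
Let φ = (r -> q) and Box q. Evaluate φ at each world:
  u (successors {u, v, w}): φ is false.
  v (successors {v}): φ is false.
  w (successors {u, v, w}): φ is false.
For instance, at v:
  At v: r -> q is false, Box q is false, so (r -> q) and Box q is false.
    At v: Box q requires q at every successor {v}.
      q fails at v, so Box q is false at v.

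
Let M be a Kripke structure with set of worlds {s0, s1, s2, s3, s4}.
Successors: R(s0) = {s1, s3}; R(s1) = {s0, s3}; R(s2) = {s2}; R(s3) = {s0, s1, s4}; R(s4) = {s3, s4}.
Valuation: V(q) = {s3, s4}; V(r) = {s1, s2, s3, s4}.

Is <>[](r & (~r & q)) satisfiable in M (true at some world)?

No

Recall that []ψ holds at a world iff ψ holds at every accessible world, and <>ψ holds iff ψ holds at some accessible world.
Let φ = <>[](r & (~r & q)). Evaluate φ at each world:
  s0 (successors {s1, s3}): φ is false.
  s1 (successors {s0, s3}): φ is false.
  s2 (successors {s2}): φ is false.
  s3 (successors {s0, s1, s4}): φ is false.
  s4 (successors {s3, s4}): φ is false.
For instance, at s0:
  At s0: <>[](r & (~r & q)) requires [](r & (~r & q)) at some successor in {s1, s3}.
    At s1: [](r & (~r & q)) is false.
    At s3: [](r & (~r & q)) is false.
  So <>[](r & (~r & q)) is false at s0.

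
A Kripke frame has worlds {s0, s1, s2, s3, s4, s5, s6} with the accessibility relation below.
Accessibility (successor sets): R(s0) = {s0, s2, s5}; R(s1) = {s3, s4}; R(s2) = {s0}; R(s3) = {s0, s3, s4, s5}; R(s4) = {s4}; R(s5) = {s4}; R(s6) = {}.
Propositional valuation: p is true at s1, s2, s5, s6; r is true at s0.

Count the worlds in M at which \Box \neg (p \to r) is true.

1

Let φ = \Box \neg (p \to r). Evaluate φ at each world:
  s0 (successors {s0, s2, s5}): φ is false.
  s1 (successors {s3, s4}): φ is false.
  s2 (successors {s0}): φ is false.
  s3 (successors {s0, s3, s4, s5}): φ is false.
  s4 (successors {s4}): φ is false.
  s5 (successors {s4}): φ is false.
  s6 (successors ∅): φ is true.
For instance, at s2:
  At s2: \Box \neg (p \to r) requires \neg (p \to r) at every successor {s0}.
    \neg (p \to r) fails at s0, so \Box \neg (p \to r) is false at s2.
Satisfying worlds: {s6}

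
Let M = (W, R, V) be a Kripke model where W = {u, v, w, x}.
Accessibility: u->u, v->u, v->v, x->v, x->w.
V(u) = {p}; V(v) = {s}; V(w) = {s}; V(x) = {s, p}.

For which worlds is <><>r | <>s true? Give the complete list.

Let φ = <><>r | <>s. Evaluate φ at each world:
  u (successors {u}): φ is false.
  v (successors {u, v}): φ is true.
  w (successors ∅): φ is false.
  x (successors {v, w}): φ is true.
For instance, at u:
  At u: <><>r is false, <>s is false, so <><>r | <>s is false.
    At u: <><>r requires <>r at some successor in {u}.
      At u: <>r is false.
    So <><>r is false at u.
    At u: <>s requires s at some successor in {u}.
      At u: s is false.
    So <>s is false at u.
Satisfying worlds: {v, x}

v, x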